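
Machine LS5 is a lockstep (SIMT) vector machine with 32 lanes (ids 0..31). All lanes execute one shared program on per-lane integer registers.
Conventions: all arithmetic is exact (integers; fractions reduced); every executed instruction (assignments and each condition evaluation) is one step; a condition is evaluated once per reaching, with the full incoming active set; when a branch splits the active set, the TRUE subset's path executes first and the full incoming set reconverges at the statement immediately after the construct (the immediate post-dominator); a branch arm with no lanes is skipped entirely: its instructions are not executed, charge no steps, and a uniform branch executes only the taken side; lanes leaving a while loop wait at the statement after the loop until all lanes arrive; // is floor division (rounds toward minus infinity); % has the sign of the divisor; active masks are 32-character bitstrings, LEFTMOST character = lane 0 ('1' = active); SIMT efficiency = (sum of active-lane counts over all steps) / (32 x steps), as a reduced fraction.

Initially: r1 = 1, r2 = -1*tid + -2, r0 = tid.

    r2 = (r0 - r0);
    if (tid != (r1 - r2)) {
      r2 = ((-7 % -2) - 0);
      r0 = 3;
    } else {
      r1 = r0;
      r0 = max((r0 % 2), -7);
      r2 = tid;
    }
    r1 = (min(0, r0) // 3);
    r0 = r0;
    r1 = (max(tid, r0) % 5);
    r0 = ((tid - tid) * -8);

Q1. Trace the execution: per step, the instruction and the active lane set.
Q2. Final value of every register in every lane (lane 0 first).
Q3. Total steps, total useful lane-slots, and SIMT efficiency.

step 0: r2 <- (r0 - r0)              11111111111111111111111111111111
step 1: eval (tid != (r1 - r2))      11111111111111111111111111111111
step 2: r2 <- ((-7 % -2) - 0)        10111111111111111111111111111111
step 3: r0 <- 3                      10111111111111111111111111111111
step 4: r1 <- r0                     01000000000000000000000000000000
step 5: r0 <- max((r0 % 2), -7)      01000000000000000000000000000000
step 6: r2 <- tid                    01000000000000000000000000000000
step 7: r1 <- (min(0, r0) // 3)      11111111111111111111111111111111
step 8: r0 <- r0                     11111111111111111111111111111111
step 9: r1 <- (max(tid, r0) % 5)     11111111111111111111111111111111
step 10: r0 <- ((tid - tid) * -8)     11111111111111111111111111111111

Answer: 11 steps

r1: 3,1,3,3,4,0,1,2,3,4,0,1,2,3,4,0,1,2,3,4,0,1,2,3,4,0,1,2,3,4,0,1
r2: -1,1,-1,-1,-1,-1,-1,-1,-1,-1,-1,-1,-1,-1,-1,-1,-1,-1,-1,-1,-1,-1,-1,-1,-1,-1,-1,-1,-1,-1,-1,-1
r0: 0,0,0,0,0,0,0,0,0,0,0,0,0,0,0,0,0,0,0,0,0,0,0,0,0,0,0,0,0,0,0,0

steps = 11; useful = 257; efficiency = 257/352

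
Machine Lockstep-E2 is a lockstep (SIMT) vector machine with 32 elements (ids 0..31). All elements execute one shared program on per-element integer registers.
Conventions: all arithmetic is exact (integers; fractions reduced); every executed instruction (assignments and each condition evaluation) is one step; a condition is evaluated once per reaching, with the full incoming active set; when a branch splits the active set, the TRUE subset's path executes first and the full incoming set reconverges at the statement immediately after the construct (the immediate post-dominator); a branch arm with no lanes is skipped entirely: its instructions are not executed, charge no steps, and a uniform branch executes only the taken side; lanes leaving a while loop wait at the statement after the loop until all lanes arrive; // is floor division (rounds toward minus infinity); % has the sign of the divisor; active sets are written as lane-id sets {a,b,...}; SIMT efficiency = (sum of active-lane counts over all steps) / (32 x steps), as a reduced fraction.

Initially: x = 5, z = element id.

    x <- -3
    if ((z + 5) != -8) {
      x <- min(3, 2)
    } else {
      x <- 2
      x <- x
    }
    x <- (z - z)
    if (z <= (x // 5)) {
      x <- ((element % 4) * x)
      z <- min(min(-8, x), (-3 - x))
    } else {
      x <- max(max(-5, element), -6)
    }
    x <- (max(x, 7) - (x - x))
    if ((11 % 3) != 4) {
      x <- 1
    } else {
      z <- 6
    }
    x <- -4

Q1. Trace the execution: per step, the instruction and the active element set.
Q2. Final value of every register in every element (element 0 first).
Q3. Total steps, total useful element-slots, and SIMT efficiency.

step 0: x <- -3                      {0,1,2,3,4,5,6,7,8,9,10,11,12,13,14,15,16,17,18,19,20,21,22,23,24,25,26,27,28,29,30,31}
step 1: eval ((z + 5) != -8)         {0,1,2,3,4,5,6,7,8,9,10,11,12,13,14,15,16,17,18,19,20,21,22,23,24,25,26,27,28,29,30,31}
step 2: x <- min(3, 2)               {0,1,2,3,4,5,6,7,8,9,10,11,12,13,14,15,16,17,18,19,20,21,22,23,24,25,26,27,28,29,30,31}
step 3: x <- (z - z)                 {0,1,2,3,4,5,6,7,8,9,10,11,12,13,14,15,16,17,18,19,20,21,22,23,24,25,26,27,28,29,30,31}
step 4: eval (z <= (x // 5))         {0,1,2,3,4,5,6,7,8,9,10,11,12,13,14,15,16,17,18,19,20,21,22,23,24,25,26,27,28,29,30,31}
step 5: x <- ((element % 4) * x)     {0}
step 6: z <- min(min(-8, x), (-3 - x)) {0}
step 7: x <- max(max(-5, element), -6) {1,2,3,4,5,6,7,8,9,10,11,12,13,14,15,16,17,18,19,20,21,22,23,24,25,26,27,28,29,30,31}
step 8: x <- (max(x, 7) - (x - x))   {0,1,2,3,4,5,6,7,8,9,10,11,12,13,14,15,16,17,18,19,20,21,22,23,24,25,26,27,28,29,30,31}
step 9: eval ((11 % 3) != 4)         {0,1,2,3,4,5,6,7,8,9,10,11,12,13,14,15,16,17,18,19,20,21,22,23,24,25,26,27,28,29,30,31}
step 10: x <- 1                       {0,1,2,3,4,5,6,7,8,9,10,11,12,13,14,15,16,17,18,19,20,21,22,23,24,25,26,27,28,29,30,31}
step 11: x <- -4                      {0,1,2,3,4,5,6,7,8,9,10,11,12,13,14,15,16,17,18,19,20,21,22,23,24,25,26,27,28,29,30,31}

Answer: 12 steps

x: -4,-4,-4,-4,-4,-4,-4,-4,-4,-4,-4,-4,-4,-4,-4,-4,-4,-4,-4,-4,-4,-4,-4,-4,-4,-4,-4,-4,-4,-4,-4,-4
z: -8,1,2,3,4,5,6,7,8,9,10,11,12,13,14,15,16,17,18,19,20,21,22,23,24,25,26,27,28,29,30,31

steps = 12; useful = 321; efficiency = 321/384 = 107/128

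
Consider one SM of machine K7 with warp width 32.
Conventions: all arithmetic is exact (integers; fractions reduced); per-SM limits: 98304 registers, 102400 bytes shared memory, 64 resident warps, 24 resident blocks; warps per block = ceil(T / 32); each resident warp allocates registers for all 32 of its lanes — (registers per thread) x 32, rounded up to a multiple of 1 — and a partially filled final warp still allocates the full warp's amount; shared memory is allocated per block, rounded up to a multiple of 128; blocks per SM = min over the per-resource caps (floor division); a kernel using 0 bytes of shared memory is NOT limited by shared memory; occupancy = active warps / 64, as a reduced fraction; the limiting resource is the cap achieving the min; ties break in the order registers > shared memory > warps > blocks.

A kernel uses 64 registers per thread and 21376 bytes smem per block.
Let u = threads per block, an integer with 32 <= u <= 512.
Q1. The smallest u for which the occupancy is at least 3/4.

Answer: u = 353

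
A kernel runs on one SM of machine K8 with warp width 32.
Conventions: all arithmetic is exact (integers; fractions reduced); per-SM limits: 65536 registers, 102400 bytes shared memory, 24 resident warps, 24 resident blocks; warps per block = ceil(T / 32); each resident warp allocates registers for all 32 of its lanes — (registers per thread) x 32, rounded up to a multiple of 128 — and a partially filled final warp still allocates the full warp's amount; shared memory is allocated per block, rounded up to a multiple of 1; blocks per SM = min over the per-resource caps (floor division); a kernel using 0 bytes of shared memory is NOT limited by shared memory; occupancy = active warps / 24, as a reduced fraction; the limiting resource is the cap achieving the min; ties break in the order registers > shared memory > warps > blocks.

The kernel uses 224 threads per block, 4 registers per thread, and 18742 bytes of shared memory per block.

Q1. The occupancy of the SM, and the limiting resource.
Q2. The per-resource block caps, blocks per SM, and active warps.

Answer: occupancy 7/8, limited by warps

registers: 73 blocks
shared memory: 5 blocks
warps: 3 blocks
blocks: 24 blocks

Answer: 3 blocks, 21 active warps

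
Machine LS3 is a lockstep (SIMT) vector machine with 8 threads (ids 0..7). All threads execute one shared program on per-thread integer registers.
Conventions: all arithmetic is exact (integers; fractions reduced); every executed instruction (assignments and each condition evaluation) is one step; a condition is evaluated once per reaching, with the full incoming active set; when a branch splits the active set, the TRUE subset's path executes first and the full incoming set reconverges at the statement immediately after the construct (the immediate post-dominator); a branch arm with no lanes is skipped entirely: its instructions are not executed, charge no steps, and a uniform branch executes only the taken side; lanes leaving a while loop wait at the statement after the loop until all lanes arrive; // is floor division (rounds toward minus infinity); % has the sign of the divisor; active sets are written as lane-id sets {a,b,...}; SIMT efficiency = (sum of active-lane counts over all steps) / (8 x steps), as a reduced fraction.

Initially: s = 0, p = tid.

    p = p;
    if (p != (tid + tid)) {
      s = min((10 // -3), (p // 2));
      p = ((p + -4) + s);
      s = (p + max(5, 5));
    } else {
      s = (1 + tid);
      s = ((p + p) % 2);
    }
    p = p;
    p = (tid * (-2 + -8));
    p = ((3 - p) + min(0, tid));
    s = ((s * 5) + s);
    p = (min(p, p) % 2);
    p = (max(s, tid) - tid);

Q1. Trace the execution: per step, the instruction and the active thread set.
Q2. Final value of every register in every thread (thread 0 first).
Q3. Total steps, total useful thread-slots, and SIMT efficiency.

step 0: p <- p                       {0,1,2,3,4,5,6,7}
step 1: eval (p != (tid + tid))      {0,1,2,3,4,5,6,7}
step 2: s <- min((10 // -3), (p // 2)) {1,2,3,4,5,6,7}
step 3: p <- ((p + -4) + s)          {1,2,3,4,5,6,7}
step 4: s <- (p + max(5, 5))         {1,2,3,4,5,6,7}
step 5: s <- (1 + tid)               {0}
step 6: s <- ((p + p) % 2)           {0}
step 7: p <- p                       {0,1,2,3,4,5,6,7}
step 8: p <- (tid * (-2 + -8))       {0,1,2,3,4,5,6,7}
step 9: p <- ((3 - p) + min(0, tid)) {0,1,2,3,4,5,6,7}
step 10: s <- ((s * 5) + s)           {0,1,2,3,4,5,6,7}
step 11: p <- (min(p, p) % 2)         {0,1,2,3,4,5,6,7}
step 12: p <- (max(s, tid) - tid)     {0,1,2,3,4,5,6,7}

Answer: 13 steps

s: 0,-12,-6,0,6,12,18,24
p: 0,0,0,0,2,7,12,17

steps = 13; useful = 87; efficiency = 87/104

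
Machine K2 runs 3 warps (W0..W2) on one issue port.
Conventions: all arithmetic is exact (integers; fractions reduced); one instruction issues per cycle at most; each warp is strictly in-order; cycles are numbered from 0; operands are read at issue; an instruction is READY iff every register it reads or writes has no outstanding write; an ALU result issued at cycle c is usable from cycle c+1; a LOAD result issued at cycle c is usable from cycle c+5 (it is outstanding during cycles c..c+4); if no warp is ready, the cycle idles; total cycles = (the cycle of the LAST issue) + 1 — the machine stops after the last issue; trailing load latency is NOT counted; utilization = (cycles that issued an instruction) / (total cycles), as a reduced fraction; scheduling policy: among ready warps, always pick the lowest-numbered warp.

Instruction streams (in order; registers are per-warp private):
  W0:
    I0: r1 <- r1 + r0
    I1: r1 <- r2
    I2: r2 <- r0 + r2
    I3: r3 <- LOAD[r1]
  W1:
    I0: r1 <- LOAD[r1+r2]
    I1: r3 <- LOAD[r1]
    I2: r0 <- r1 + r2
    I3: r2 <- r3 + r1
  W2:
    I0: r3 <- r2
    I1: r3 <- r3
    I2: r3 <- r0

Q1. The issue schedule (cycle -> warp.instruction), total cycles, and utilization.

cycle 0: W0.I0
cycle 1: W0.I1
cycle 2: W0.I2
cycle 3: W0.I3
cycle 4: W1.I0
cycle 5: W2.I0
cycle 6: W2.I1
cycle 7: W2.I2
cycle 8: idle
cycle 9: W1.I1
cycle 10: W1.I2
cycle 11: idle
cycle 12: idle
cycle 13: idle
cycle 14: W1.I3

Answer: 15 cycles, utilization 11/15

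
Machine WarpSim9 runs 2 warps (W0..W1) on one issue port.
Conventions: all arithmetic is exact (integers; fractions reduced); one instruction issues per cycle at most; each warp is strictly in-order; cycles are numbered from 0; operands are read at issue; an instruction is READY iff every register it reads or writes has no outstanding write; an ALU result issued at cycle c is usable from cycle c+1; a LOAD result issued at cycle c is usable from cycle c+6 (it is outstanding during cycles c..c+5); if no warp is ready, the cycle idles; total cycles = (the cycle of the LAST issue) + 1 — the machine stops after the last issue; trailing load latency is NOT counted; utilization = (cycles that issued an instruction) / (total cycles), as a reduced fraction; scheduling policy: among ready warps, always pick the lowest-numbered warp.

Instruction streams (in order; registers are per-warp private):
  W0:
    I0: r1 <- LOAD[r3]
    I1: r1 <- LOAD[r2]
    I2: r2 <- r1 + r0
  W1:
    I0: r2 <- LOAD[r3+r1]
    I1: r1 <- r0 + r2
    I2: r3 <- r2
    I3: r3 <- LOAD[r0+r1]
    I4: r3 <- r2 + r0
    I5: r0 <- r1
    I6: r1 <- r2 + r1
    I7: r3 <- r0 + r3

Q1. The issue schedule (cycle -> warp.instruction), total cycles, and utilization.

cycle 0: W0.I0
cycle 1: W1.I0
cycle 2: idle
cycle 3: idle
cycle 4: idle
cycle 5: idle
cycle 6: W0.I1
cycle 7: W1.I1
cycle 8: W1.I2
cycle 9: W1.I3
cycle 10: idle
cycle 11: idle
cycle 12: W0.I2
cycle 13: idle
cycle 14: idle
cycle 15: W1.I4
cycle 16: W1.I5
cycle 17: W1.I6
cycle 18: W1.I7

Answer: 19 cycles, utilization 11/19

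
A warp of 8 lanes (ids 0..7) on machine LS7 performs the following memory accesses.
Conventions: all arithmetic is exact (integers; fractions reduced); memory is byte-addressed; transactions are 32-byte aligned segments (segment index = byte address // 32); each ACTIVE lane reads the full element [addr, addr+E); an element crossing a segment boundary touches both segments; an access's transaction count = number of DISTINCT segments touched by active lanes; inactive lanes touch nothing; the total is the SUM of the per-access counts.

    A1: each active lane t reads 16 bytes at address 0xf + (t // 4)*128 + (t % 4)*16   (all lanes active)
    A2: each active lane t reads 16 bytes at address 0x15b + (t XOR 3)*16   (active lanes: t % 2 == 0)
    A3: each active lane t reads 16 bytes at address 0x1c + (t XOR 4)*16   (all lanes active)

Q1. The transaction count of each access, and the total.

A1: 6 transactions
A2: 4 transactions
A3: 5 transactions

Answer: 6,4,5; total 15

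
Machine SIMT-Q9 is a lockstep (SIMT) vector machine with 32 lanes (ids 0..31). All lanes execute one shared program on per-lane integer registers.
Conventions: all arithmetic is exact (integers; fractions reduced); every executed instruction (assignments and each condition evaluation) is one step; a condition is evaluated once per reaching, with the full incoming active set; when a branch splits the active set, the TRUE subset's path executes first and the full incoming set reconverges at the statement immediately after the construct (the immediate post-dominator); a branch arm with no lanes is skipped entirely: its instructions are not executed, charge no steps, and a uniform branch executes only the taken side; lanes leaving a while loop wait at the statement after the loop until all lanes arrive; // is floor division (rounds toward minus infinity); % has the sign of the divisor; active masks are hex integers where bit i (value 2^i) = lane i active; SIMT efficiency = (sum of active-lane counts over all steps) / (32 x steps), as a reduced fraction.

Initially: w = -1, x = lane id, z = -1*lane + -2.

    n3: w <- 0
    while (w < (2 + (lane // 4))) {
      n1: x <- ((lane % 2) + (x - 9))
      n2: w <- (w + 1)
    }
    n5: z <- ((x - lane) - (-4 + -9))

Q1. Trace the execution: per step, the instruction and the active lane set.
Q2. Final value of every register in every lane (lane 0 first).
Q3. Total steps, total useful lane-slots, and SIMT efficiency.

step 0: w <- 0                       0xffffffff
step 1: eval (w < (2 + (lane // 4))) 0xffffffff
step 2: x <- ((lane % 2) + (x - 9))  0xffffffff
step 3: w <- (w + 1)                 0xffffffff
step 4: eval (w < (2 + (lane // 4))) 0xffffffff
step 5: x <- ((lane % 2) + (x - 9))  0xffffffff
step 6: w <- (w + 1)                 0xffffffff
step 7: eval (w < (2 + (lane // 4))) 0xffffffff
step 8: x <- ((lane % 2) + (x - 9))  0xfffffff0
step 9: w <- (w + 1)                 0xfffffff0
step 10: eval (w < (2 + (lane // 4))) 0xfffffff0
step 11: x <- ((lane % 2) + (x - 9))  0xffffff00
step 12: w <- (w + 1)                 0xffffff00
step 13: eval (w < (2 + (lane // 4))) 0xffffff00
step 14: x <- ((lane % 2) + (x - 9))  0xfffff000
step 15: w <- (w + 1)                 0xfffff000
step 16: eval (w < (2 + (lane // 4))) 0xfffff000
step 17: x <- ((lane % 2) + (x - 9))  0xffff0000
step 18: w <- (w + 1)                 0xffff0000
step 19: eval (w < (2 + (lane // 4))) 0xffff0000
step 20: x <- ((lane % 2) + (x - 9))  0xfff00000
step 21: w <- (w + 1)                 0xfff00000
step 22: eval (w < (2 + (lane // 4))) 0xfff00000
step 23: x <- ((lane % 2) + (x - 9))  0xff000000
step 24: w <- (w + 1)                 0xff000000
step 25: eval (w < (2 + (lane // 4))) 0xff000000
step 26: x <- ((lane % 2) + (x - 9))  0xf0000000
step 27: w <- (w + 1)                 0xf0000000
step 28: eval (w < (2 + (lane // 4))) 0xf0000000
step 29: z <- ((x - lane) - (-4 + -9)) 0xffffffff

Answer: 30 steps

w: 2,2,2,2,3,3,3,3,4,4,4,4,5,5,5,5,6,6,6,6,7,7,7,7,8,8,8,8,9,9,9,9
x: -18,-15,-16,-13,-23,-19,-21,-17,-28,-23,-26,-21,-33,-27,-31,-25,-38,-31,-36,-29,-43,-35,-41,-33,-48,-39,-46,-37,-53,-43,-51,-41
z: -5,-3,-5,-3,-14,-11,-14,-11,-23,-19,-23,-19,-32,-27,-32,-27,-41,-35,-41,-35,-50,-43,-50,-43,-59,-51,-59,-51,-68,-59,-68,-59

steps = 30; useful = 624; efficiency = 624/960 = 13/20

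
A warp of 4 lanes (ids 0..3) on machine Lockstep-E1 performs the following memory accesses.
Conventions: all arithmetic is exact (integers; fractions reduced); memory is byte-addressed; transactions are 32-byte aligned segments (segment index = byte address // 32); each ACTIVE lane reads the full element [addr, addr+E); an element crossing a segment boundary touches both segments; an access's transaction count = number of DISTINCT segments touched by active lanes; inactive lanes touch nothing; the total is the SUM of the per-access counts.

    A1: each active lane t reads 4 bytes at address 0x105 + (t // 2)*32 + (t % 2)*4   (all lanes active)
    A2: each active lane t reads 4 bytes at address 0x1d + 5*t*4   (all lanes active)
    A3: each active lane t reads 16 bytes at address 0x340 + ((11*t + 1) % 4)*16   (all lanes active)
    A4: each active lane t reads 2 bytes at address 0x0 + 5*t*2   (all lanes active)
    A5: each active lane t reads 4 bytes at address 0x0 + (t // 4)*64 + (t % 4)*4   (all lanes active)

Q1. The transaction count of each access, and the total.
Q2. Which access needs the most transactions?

A1: 2 transactions
A2: 3 transactions
A3: 2 transactions
A4: 1 transaction
A5: 1 transaction

Answer: 2,3,2,1,1; total 9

Answer: A2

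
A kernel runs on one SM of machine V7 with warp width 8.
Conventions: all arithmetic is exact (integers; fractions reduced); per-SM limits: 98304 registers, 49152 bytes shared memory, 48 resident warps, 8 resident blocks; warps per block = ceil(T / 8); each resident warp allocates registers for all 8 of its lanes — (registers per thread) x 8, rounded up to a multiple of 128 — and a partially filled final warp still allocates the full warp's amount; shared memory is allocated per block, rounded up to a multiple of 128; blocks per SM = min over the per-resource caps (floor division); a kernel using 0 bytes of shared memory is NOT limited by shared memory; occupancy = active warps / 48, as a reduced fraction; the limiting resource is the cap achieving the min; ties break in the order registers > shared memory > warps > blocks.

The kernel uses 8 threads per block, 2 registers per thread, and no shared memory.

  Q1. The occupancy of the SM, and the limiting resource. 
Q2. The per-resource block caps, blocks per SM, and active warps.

Answer: occupancy 1/6, limited by blocks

registers: 768 blocks
shared memory: no limit (kernel uses none)
warps: 48 blocks
blocks: 8 blocks

Answer: 8 blocks, 8 active warps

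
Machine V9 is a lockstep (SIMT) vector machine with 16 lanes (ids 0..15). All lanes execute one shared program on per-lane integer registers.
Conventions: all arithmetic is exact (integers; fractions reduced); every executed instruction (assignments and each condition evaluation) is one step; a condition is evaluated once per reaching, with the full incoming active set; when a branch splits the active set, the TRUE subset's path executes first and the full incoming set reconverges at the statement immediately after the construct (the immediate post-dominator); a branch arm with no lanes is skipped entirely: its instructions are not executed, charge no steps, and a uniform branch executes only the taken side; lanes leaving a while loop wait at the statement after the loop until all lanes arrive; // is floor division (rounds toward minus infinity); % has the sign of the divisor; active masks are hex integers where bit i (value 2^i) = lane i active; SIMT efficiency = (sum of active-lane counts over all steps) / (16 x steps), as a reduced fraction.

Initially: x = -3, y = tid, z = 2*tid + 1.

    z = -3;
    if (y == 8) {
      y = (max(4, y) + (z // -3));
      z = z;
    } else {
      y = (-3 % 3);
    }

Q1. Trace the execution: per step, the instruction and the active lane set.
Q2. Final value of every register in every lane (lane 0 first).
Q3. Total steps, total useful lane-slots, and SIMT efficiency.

step 0: z <- -3                      0xffff
step 1: eval (y == 8)                0xffff
step 2: y <- (max(4, y) + (z // -3)) 0x0100
step 3: z <- z                       0x0100
step 4: y <- (-3 % 3)                0xfeff

Answer: 5 steps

x: -3,-3,-3,-3,-3,-3,-3,-3,-3,-3,-3,-3,-3,-3,-3,-3
y: 0,0,0,0,0,0,0,0,9,0,0,0,0,0,0,0
z: -3,-3,-3,-3,-3,-3,-3,-3,-3,-3,-3,-3,-3,-3,-3,-3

steps = 5; useful = 49; efficiency = 49/80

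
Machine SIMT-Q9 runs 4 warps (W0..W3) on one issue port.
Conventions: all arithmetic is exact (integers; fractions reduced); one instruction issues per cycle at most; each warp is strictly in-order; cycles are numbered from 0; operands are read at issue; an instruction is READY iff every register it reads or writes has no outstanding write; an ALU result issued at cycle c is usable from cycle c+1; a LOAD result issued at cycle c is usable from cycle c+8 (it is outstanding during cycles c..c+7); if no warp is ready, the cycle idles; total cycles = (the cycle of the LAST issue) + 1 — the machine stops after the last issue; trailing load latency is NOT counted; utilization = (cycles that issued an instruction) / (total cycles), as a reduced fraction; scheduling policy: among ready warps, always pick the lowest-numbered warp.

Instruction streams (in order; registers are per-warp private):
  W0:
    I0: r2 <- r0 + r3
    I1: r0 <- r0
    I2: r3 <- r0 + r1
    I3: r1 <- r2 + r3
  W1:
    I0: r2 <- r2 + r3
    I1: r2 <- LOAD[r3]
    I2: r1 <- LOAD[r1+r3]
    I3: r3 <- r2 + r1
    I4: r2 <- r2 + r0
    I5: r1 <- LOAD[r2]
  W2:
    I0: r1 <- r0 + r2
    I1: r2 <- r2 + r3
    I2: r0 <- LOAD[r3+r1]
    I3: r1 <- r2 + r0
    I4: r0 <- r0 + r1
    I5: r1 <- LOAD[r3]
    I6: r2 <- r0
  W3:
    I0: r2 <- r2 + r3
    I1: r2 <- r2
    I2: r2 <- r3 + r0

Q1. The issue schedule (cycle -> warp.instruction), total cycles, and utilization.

cycle 0: W0.I0
cycle 1: W0.I1
cycle 2: W0.I2
cycle 3: W0.I3
cycle 4: W1.I0
cycle 5: W1.I1
cycle 6: W1.I2
cycle 7: W2.I0
cycle 8: W2.I1
cycle 9: W2.I2
cycle 10: W3.I0
cycle 11: W3.I1
cycle 12: W3.I2
cycle 13: idle
cycle 14: W1.I3
cycle 15: W1.I4
cycle 16: W1.I5
cycle 17: W2.I3
cycle 18: W2.I4
cycle 19: W2.I5
cycle 20: W2.I6

Answer: 21 cycles, utilization 20/21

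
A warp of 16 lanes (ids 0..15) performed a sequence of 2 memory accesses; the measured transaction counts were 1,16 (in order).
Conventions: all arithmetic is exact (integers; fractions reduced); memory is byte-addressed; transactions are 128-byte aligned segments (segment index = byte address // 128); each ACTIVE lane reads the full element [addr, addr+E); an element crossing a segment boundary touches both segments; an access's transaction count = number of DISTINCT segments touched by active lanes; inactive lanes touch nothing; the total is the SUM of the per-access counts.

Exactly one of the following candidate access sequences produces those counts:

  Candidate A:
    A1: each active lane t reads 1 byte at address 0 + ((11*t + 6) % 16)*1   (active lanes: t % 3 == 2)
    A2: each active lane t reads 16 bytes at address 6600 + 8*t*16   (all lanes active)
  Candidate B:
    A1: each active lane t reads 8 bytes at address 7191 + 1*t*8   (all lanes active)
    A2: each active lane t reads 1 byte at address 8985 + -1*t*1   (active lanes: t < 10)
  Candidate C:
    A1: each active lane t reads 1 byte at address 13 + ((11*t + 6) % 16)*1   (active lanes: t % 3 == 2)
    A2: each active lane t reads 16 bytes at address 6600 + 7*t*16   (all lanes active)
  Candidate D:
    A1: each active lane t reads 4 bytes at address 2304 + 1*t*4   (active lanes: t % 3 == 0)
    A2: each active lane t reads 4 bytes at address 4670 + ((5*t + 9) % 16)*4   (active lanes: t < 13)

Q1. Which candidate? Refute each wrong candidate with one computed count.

B: A1 gives 2 transactions, not 1
C: A2 gives 14 transactions, not 16
D: A2 gives 1 transaction, not 16
A: all counts match (1,16)

Answer: A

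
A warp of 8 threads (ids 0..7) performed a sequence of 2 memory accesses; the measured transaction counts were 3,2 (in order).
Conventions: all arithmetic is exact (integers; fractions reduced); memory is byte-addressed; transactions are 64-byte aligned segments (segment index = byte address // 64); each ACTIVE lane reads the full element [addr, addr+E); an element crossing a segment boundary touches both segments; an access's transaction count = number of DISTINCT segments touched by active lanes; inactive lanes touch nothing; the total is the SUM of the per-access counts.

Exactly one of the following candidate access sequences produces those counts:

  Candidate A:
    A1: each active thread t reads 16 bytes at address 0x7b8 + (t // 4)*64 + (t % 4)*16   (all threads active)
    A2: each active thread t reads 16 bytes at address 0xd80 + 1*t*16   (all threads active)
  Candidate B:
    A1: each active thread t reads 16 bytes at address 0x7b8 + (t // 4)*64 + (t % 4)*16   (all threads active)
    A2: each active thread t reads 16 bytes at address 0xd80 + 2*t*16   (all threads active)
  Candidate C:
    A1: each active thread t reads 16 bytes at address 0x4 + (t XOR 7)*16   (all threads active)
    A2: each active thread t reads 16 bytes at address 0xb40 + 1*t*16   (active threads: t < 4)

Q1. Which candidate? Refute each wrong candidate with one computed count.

B: A2 gives 4 transactions, not 2
C: A2 gives 1 transaction, not 2
A: all counts match (3,2)

Answer: A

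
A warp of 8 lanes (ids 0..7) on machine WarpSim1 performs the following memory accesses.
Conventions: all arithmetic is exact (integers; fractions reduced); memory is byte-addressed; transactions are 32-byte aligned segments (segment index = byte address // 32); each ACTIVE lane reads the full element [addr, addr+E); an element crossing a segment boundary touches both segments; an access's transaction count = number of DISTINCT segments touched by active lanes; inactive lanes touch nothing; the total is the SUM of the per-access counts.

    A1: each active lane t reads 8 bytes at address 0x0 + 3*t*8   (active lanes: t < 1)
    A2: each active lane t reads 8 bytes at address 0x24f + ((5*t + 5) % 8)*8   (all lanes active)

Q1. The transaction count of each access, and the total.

A1: 1 transaction
A2: 3 transactions

Answer: 1,3; total 4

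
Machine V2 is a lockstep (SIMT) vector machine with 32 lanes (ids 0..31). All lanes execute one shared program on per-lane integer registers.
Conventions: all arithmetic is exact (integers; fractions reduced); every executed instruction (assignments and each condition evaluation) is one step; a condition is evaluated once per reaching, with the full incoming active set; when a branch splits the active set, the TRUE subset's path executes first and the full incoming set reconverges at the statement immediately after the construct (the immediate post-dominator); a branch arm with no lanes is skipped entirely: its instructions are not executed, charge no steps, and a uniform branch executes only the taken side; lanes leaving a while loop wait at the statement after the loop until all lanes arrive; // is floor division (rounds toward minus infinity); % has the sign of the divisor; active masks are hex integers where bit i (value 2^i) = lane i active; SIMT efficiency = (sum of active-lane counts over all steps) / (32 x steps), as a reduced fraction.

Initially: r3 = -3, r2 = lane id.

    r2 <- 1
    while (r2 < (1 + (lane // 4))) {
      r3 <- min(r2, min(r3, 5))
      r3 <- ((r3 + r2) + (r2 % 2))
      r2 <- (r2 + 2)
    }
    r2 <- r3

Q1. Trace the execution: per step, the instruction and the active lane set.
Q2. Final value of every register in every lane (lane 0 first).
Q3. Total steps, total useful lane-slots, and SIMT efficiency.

step 0: r2 <- 1                      0xffffffff
step 1: eval (r2 < (1 + (lane // 4))) 0xffffffff
step 2: r3 <- min(r2, min(r3, 5))    0xfffffff0
step 3: r3 <- ((r3 + r2) + (r2 % 2)) 0xfffffff0
step 4: r2 <- (r2 + 2)               0xfffffff0
step 5: eval (r2 < (1 + (lane // 4))) 0xfffffff0
step 6: r3 <- min(r2, min(r3, 5))    0xfffff000
step 7: r3 <- ((r3 + r2) + (r2 % 2)) 0xfffff000
step 8: r2 <- (r2 + 2)               0xfffff000
step 9: eval (r2 < (1 + (lane // 4))) 0xfffff000
step 10: r3 <- min(r2, min(r3, 5))    0xfff00000
step 11: r3 <- ((r3 + r2) + (r2 % 2)) 0xfff00000
step 12: r2 <- (r2 + 2)               0xfff00000
step 13: eval (r2 < (1 + (lane // 4))) 0xfff00000
step 14: r3 <- min(r2, min(r3, 5))    0xf0000000
step 15: r3 <- ((r3 + r2) + (r2 % 2)) 0xf0000000
step 16: r2 <- (r2 + 2)               0xf0000000
step 17: eval (r2 < (1 + (lane // 4))) 0xf0000000
step 18: r2 <- r3                     0xffffffff

Answer: 19 steps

r3: -3,-3,-3,-3,-1,-1,-1,-1,-1,-1,-1,-1,3,3,3,3,3,3,3,3,9,9,9,9,9,9,9,9,13,13,13,13
r2: -3,-3,-3,-3,-1,-1,-1,-1,-1,-1,-1,-1,3,3,3,3,3,3,3,3,9,9,9,9,9,9,9,9,13,13,13,13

steps = 19; useful = 352; efficiency = 352/608 = 11/19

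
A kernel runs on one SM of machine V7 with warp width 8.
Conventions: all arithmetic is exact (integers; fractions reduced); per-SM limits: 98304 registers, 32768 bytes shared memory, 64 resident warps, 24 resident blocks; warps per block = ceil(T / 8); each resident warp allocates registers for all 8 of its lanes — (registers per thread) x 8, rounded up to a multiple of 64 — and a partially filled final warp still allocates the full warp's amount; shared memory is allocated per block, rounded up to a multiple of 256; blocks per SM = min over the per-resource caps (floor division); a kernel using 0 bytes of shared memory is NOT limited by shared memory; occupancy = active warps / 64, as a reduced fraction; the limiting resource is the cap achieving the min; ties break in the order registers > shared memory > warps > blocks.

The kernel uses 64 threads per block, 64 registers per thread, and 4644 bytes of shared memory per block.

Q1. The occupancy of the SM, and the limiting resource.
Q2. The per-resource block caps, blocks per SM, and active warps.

Answer: occupancy 3/4, limited by shared memory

registers: 24 blocks
shared memory: 6 blocks
warps: 8 blocks
blocks: 24 blocks

Answer: 6 blocks, 48 active warps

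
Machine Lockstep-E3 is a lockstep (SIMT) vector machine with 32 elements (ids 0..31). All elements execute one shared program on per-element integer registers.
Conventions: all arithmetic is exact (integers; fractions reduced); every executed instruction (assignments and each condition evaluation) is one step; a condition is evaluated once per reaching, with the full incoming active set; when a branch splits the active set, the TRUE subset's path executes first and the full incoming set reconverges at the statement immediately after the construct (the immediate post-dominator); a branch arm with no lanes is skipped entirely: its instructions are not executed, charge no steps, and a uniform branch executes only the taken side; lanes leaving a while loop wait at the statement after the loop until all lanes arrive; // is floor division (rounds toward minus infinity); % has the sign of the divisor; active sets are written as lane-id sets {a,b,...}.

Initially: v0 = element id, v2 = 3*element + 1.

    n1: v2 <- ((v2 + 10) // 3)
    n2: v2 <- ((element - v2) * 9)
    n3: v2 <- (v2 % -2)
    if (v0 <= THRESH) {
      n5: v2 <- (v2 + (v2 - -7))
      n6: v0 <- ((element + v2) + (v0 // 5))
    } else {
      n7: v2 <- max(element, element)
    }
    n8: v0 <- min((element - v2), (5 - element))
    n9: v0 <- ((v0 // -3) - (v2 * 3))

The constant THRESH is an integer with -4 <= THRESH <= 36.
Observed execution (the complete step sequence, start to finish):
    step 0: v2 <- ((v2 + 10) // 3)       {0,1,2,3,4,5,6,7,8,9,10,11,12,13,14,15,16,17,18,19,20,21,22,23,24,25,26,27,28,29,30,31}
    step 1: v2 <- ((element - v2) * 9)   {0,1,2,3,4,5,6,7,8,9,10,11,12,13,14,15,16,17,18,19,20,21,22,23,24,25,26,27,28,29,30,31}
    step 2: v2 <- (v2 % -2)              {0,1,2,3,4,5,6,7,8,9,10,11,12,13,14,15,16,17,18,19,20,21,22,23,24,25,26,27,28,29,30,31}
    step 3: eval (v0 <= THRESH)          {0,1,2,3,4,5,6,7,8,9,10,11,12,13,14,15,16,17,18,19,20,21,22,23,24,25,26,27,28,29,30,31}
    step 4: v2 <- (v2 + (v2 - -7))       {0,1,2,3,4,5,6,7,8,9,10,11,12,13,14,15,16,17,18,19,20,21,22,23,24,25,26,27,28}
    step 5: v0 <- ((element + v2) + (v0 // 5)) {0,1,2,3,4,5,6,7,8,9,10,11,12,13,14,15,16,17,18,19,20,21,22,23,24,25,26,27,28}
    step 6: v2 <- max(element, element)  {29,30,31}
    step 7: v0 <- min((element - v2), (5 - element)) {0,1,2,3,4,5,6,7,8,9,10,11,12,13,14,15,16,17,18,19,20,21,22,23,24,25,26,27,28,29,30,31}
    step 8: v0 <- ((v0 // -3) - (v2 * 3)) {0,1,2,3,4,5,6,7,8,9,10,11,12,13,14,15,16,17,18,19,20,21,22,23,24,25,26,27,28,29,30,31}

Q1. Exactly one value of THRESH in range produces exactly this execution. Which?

Answer: THRESH = 28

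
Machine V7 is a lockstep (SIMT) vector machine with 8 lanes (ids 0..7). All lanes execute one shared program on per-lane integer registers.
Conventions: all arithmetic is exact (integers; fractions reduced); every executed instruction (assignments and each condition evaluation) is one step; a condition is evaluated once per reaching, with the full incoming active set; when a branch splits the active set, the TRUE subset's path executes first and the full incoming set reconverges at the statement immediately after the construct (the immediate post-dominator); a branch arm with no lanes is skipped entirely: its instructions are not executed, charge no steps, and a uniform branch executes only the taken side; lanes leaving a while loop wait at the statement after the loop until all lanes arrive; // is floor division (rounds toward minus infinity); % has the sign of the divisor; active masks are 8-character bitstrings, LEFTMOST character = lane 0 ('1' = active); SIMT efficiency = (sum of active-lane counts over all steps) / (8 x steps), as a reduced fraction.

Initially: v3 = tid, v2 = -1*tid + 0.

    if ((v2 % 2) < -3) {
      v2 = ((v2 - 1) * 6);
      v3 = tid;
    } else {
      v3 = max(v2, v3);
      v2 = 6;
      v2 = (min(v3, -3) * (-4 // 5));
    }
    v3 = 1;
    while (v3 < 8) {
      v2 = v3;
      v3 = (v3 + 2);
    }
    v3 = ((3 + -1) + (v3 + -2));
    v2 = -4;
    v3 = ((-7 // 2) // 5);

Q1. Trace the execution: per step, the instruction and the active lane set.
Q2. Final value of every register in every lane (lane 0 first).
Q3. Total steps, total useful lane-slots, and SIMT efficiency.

step 0: eval ((v2 % 2) < -3)         11111111
step 1: v3 <- max(v2, v3)            11111111
step 2: v2 <- 6                      11111111
step 3: v2 <- (min(v3, -3) * (-4 // 5)) 11111111
step 4: v3 <- 1                      11111111
step 5: eval (v3 < 8)                11111111
step 6: v2 <- v3                     11111111
step 7: v3 <- (v3 + 2)               11111111
step 8: eval (v3 < 8)                11111111
step 9: v2 <- v3                     11111111
step 10: v3 <- (v3 + 2)               11111111
step 11: eval (v3 < 8)                11111111
step 12: v2 <- v3                     11111111
step 13: v3 <- (v3 + 2)               11111111
step 14: eval (v3 < 8)                11111111
step 15: v2 <- v3                     11111111
step 16: v3 <- (v3 + 2)               11111111
step 17: eval (v3 < 8)                11111111
step 18: v3 <- ((3 + -1) + (v3 + -2)) 11111111
step 19: v2 <- -4                     11111111
step 20: v3 <- ((-7 // 2) // 5)       11111111

Answer: 21 steps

v3: -1,-1,-1,-1,-1,-1,-1,-1
v2: -4,-4,-4,-4,-4,-4,-4,-4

steps = 21; useful = 168; efficiency = 168/168 = 1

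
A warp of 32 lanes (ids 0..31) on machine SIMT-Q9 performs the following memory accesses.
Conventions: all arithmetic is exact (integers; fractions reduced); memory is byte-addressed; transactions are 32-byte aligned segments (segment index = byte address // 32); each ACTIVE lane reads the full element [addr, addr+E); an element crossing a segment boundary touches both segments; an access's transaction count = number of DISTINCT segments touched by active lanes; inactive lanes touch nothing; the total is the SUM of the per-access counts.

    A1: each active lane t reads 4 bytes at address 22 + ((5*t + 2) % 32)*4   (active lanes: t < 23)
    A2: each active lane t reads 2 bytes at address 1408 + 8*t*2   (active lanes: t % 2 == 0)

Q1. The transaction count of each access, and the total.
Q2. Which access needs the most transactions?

A1: 5 transactions
A2: 16 transactions

Answer: 5,16; total 21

Answer: A2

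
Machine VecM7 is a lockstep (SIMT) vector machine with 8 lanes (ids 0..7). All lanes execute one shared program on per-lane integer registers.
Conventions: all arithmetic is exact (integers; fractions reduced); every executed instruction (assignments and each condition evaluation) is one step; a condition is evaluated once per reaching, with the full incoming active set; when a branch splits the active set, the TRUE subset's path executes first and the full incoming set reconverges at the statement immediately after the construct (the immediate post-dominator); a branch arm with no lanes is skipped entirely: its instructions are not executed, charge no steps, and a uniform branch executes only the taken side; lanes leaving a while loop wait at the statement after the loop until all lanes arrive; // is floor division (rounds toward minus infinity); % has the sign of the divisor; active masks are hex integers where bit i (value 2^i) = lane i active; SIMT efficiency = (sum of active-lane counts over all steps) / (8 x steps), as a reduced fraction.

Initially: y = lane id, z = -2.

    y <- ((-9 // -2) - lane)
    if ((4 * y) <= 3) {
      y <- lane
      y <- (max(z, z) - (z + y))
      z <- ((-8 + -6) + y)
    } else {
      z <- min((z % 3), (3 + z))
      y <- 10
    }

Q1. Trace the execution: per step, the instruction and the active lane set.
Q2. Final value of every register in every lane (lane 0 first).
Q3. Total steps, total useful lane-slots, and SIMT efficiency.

step 0: y <- ((-9 // -2) - lane)     0xff
step 1: eval ((4 * y) <= 3)          0xff
step 2: y <- lane                    0xf0
step 3: y <- (max(z, z) - (z + y))   0xf0
step 4: z <- ((-8 + -6) + y)         0xf0
step 5: z <- min((z % 3), (3 + z))   0x0f
step 6: y <- 10                      0x0f

Answer: 7 steps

y: 10,10,10,10,-4,-5,-6,-7
z: 1,1,1,1,-18,-19,-20,-21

steps = 7; useful = 36; efficiency = 36/56 = 9/14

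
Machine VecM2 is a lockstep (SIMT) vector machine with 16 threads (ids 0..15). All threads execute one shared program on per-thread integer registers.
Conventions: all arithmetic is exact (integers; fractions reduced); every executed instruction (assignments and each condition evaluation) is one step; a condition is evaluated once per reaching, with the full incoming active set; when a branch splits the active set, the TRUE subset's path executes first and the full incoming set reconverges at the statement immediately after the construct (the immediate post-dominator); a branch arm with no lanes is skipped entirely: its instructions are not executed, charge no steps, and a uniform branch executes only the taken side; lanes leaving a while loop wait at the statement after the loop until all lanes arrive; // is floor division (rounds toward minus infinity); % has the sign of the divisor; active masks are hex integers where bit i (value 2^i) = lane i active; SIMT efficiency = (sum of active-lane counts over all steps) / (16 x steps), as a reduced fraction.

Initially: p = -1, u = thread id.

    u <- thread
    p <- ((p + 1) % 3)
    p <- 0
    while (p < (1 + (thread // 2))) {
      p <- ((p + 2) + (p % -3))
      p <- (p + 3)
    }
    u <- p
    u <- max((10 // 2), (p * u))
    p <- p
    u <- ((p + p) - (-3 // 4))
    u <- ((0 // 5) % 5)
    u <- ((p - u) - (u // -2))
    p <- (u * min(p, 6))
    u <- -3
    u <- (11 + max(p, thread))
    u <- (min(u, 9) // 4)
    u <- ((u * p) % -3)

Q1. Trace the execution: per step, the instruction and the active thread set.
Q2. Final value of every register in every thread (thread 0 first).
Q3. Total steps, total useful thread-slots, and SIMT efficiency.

step 0: u <- thread                  0xffff
step 1: p <- ((p + 1) % 3)           0xffff
step 2: p <- 0                       0xffff
step 3: eval (p < (1 + (thread // 2))) 0xffff
step 4: p <- ((p + 2) + (p % -3))    0xffff
step 5: p <- (p + 3)                 0xffff
step 6: eval (p < (1 + (thread // 2))) 0xffff
step 7: p <- ((p + 2) + (p % -3))    0xfc00
step 8: p <- (p + 3)                 0xfc00
step 9: eval (p < (1 + (thread // 2))) 0xfc00
step 10: u <- p                       0xffff
step 11: u <- max((10 // 2), (p * u)) 0xffff
step 12: p <- p                       0xffff
step 13: u <- ((p + p) - (-3 // 4))   0xffff
step 14: u <- ((0 // 5) % 5)          0xffff
step 15: u <- ((p - u) - (u // -2))   0xffff
step 16: p <- (u * min(p, 6))         0xffff
step 17: u <- -3                      0xffff
step 18: u <- (11 + max(p, thread))   0xffff
step 19: u <- (min(u, 9) // 4)        0xffff
step 20: u <- ((u * p) % -3)          0xffff

Answer: 21 steps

p: 25,25,25,25,25,25,25,25,25,25,54,54,54,54,54,54
u: -1,-1,-1,-1,-1,-1,-1,-1,-1,-1,0,0,0,0,0,0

steps = 21; useful = 306; efficiency = 306/336 = 51/56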